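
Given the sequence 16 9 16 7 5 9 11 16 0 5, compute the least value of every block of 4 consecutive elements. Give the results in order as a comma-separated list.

(16, 9, 16, 7) → min 7
(9, 16, 7, 5) → min 5
(16, 7, 5, 9) → min 5
(7, 5, 9, 11) → min 5
(5, 9, 11, 16) → min 5
(9, 11, 16, 0) → min 0
(11, 16, 0, 5) → min 0

7, 5, 5, 5, 5, 0, 0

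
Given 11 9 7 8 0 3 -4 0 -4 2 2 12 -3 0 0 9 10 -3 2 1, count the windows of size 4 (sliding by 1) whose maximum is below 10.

(11, 9, 7, 8) → max 11
(9, 7, 8, 0) → max 9  < 10 ✓
(7, 8, 0, 3) → max 8  < 10 ✓
(8, 0, 3, -4) → max 8  < 10 ✓
(0, 3, -4, 0) → max 3  < 10 ✓
(3, -4, 0, -4) → max 3  < 10 ✓
(-4, 0, -4, 2) → max 2  < 10 ✓
(0, -4, 2, 2) → max 2  < 10 ✓
(-4, 2, 2, 12) → max 12
(2, 2, 12, -3) → max 12
(2, 12, -3, 0) → max 12
(12, -3, 0, 0) → max 12
(-3, 0, 0, 9) → max 9  < 10 ✓
(0, 0, 9, 10) → max 10
(0, 9, 10, -3) → max 10
(9, 10, -3, 2) → max 10
(10, -3, 2, 1) → max 10
8 windows satisfy the condition.

8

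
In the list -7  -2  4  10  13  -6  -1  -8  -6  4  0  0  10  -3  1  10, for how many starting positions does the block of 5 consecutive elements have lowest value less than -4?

9

(-7, -2, 4, 10, 13) → min -7  < -4 ✓
(-2, 4, 10, 13, -6) → min -6  < -4 ✓
(4, 10, 13, -6, -1) → min -6  < -4 ✓
(10, 13, -6, -1, -8) → min -8  < -4 ✓
(13, -6, -1, -8, -6) → min -8  < -4 ✓
(-6, -1, -8, -6, 4) → min -8  < -4 ✓
(-1, -8, -6, 4, 0) → min -8  < -4 ✓
(-8, -6, 4, 0, 0) → min -8  < -4 ✓
(-6, 4, 0, 0, 10) → min -6  < -4 ✓
(4, 0, 0, 10, -3) → min -3
(0, 0, 10, -3, 1) → min -3
(0, 10, -3, 1, 10) → min -3
9 windows satisfy the condition.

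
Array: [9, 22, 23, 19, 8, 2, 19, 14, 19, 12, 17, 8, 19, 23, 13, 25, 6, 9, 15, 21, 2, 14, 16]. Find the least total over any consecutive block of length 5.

53

[9, 22, 23, 19, 8] → sum 81
[22, 23, 19, 8, 2] → sum 74
[23, 19, 8, 2, 19] → sum 71
[19, 8, 2, 19, 14] → sum 62
[8, 2, 19, 14, 19] → sum 62
[2, 19, 14, 19, 12] → sum 66
[19, 14, 19, 12, 17] → sum 81
[14, 19, 12, 17, 8] → sum 70
[19, 12, 17, 8, 19] → sum 75
[12, 17, 8, 19, 23] → sum 79
[17, 8, 19, 23, 13] → sum 80
[8, 19, 23, 13, 25] → sum 88
[19, 23, 13, 25, 6] → sum 86
[23, 13, 25, 6, 9] → sum 76
[13, 25, 6, 9, 15] → sum 68
[25, 6, 9, 15, 21] → sum 76
[6, 9, 15, 21, 2] → sum 53
[9, 15, 21, 2, 14] → sum 61
[15, 21, 2, 14, 16] → sum 68
Least of these is 53.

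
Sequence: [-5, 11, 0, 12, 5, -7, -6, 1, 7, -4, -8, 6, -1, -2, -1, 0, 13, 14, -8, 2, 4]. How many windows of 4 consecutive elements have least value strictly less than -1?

(-5, 11, 0, 12) → min -5  < -1 ✓
(11, 0, 12, 5) → min 0
(0, 12, 5, -7) → min -7  < -1 ✓
(12, 5, -7, -6) → min -7  < -1 ✓
(5, -7, -6, 1) → min -7  < -1 ✓
(-7, -6, 1, 7) → min -7  < -1 ✓
(-6, 1, 7, -4) → min -6  < -1 ✓
(1, 7, -4, -8) → min -8  < -1 ✓
(7, -4, -8, 6) → min -8  < -1 ✓
(-4, -8, 6, -1) → min -8  < -1 ✓
(-8, 6, -1, -2) → min -8  < -1 ✓
(6, -1, -2, -1) → min -2  < -1 ✓
(-1, -2, -1, 0) → min -2  < -1 ✓
(-2, -1, 0, 13) → min -2  < -1 ✓
(-1, 0, 13, 14) → min -1
(0, 13, 14, -8) → min -8  < -1 ✓
(13, 14, -8, 2) → min -8  < -1 ✓
(14, -8, 2, 4) → min -8  < -1 ✓
16 windows satisfy the condition.

16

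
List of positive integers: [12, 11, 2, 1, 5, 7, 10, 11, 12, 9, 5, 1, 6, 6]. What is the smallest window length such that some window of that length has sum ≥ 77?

10

add 12: running sum 12 < 77
add 11: running sum 23 < 77
add 2: running sum 25 < 77
add 1: running sum 26 < 77
add 5: running sum 31 < 77
add 7: running sum 38 < 77
add 10: running sum 48 < 77
add 11: running sum 59 < 77
add 12: running sum 71 < 77
add 9: shortest ending here [12, 11, 2, 1, 5, 7, 10, 11, 12, 9] sum 80, len 10
add 5: shortest ending here [12, 11, 2, 1, 5, 7, 10, 11, 12, 9, 5] sum 85, len 11
add 1: shortest ending here [12, 11, 2, 1, 5, 7, 10, 11, 12, 9, 5, 1] sum 86, len 12
add 6: shortest ending here [11, 2, 1, 5, 7, 10, 11, 12, 9, 5, 1, 6] sum 80, len 12
add 6: shortest ending here [11, 2, 1, 5, 7, 10, 11, 12, 9, 5, 1, 6, 6] sum 86, len 13
Shortest qualifying length: 10.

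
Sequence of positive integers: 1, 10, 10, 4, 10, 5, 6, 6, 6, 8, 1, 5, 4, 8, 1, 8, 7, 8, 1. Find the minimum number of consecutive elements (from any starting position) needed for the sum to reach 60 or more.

9

Extend right; whenever the sum reaches 60, record the length and shrink from the left:
add 1: running sum 1 < 60
add 10: running sum 11 < 60
add 10: running sum 21 < 60
add 4: running sum 25 < 60
add 10: running sum 35 < 60
add 5: running sum 40 < 60
add 6: running sum 46 < 60
add 6: running sum 52 < 60
add 6: running sum 58 < 60
add 8: shortest ending here [10, 10, 4, 10, 5, 6, 6, 6, 8] sum 65, len 9
add 1: shortest ending here [10, 10, 4, 10, 5, 6, 6, 6, 8, 1] sum 66, len 10
add 5: shortest ending here [10, 4, 10, 5, 6, 6, 6, 8, 1, 5] sum 61, len 10
add 4: shortest ending here [10, 4, 10, 5, 6, 6, 6, 8, 1, 5, 4] sum 65, len 11
add 8: shortest ending here [4, 10, 5, 6, 6, 6, 8, 1, 5, 4, 8] sum 63, len 11
add 1: shortest ending here [10, 5, 6, 6, 6, 8, 1, 5, 4, 8, 1] sum 60, len 11
add 8: shortest ending here [10, 5, 6, 6, 6, 8, 1, 5, 4, 8, 1, 8] sum 68, len 12
add 7: shortest ending here [6, 6, 6, 8, 1, 5, 4, 8, 1, 8, 7] sum 60, len 11
add 8: shortest ending here [6, 6, 8, 1, 5, 4, 8, 1, 8, 7, 8] sum 62, len 11
add 1: shortest ending here [6, 6, 8, 1, 5, 4, 8, 1, 8, 7, 8, 1] sum 63, len 12
Shortest qualifying length: 9.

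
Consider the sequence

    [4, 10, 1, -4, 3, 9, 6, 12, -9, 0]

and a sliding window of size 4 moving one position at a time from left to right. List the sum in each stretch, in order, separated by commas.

11, 10, 9, 14, 30, 18, 9

4 10 1 -4 → sum 11
10 1 -4 3 → sum 10
1 -4 3 9 → sum 9
-4 3 9 6 → sum 14
3 9 6 12 → sum 30
9 6 12 -9 → sum 18
6 12 -9 0 → sum 9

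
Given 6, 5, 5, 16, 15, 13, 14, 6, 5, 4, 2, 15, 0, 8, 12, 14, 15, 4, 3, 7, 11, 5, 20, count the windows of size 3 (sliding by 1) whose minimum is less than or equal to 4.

10

6 5 5 → min 5
5 5 16 → min 5
5 16 15 → min 5
16 15 13 → min 13
15 13 14 → min 13
13 14 6 → min 6
14 6 5 → min 5
6 5 4 → min 4  ≤ 4 ✓
5 4 2 → min 2  ≤ 4 ✓
4 2 15 → min 2  ≤ 4 ✓
2 15 0 → min 0  ≤ 4 ✓
15 0 8 → min 0  ≤ 4 ✓
0 8 12 → min 0  ≤ 4 ✓
8 12 14 → min 8
12 14 15 → min 12
14 15 4 → min 4  ≤ 4 ✓
15 4 3 → min 3  ≤ 4 ✓
4 3 7 → min 3  ≤ 4 ✓
3 7 11 → min 3  ≤ 4 ✓
7 11 5 → min 5
11 5 20 → min 5
10 windows satisfy the condition.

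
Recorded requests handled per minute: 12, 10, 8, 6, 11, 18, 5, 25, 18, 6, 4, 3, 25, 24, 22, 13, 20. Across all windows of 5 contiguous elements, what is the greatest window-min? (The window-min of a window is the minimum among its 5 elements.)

(12, 10, 8, 6, 11) → min 6
(10, 8, 6, 11, 18) → min 6
(8, 6, 11, 18, 5) → min 5
(6, 11, 18, 5, 25) → min 5
(11, 18, 5, 25, 18) → min 5
(18, 5, 25, 18, 6) → min 5
(5, 25, 18, 6, 4) → min 4
(25, 18, 6, 4, 3) → min 3
(18, 6, 4, 3, 25) → min 3
(6, 4, 3, 25, 24) → min 3
(4, 3, 25, 24, 22) → min 3
(3, 25, 24, 22, 13) → min 3
(25, 24, 22, 13, 20) → min 13
Greatest of these is 13.

13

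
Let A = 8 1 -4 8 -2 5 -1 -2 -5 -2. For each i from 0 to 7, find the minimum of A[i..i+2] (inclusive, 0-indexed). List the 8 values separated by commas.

8 1 -4 → min -4
1 -4 8 → min -4
-4 8 -2 → min -4
8 -2 5 → min -2
-2 5 -1 → min -2
5 -1 -2 → min -2
-1 -2 -5 → min -5
-2 -5 -2 → min -5

-4, -4, -4, -2, -2, -2, -5, -5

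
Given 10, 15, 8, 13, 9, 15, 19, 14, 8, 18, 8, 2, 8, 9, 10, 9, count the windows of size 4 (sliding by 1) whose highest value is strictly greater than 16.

7

[10, 15, 8, 13] → max 15
[15, 8, 13, 9] → max 15
[8, 13, 9, 15] → max 15
[13, 9, 15, 19] → max 19  > 16 ✓
[9, 15, 19, 14] → max 19  > 16 ✓
[15, 19, 14, 8] → max 19  > 16 ✓
[19, 14, 8, 18] → max 19  > 16 ✓
[14, 8, 18, 8] → max 18  > 16 ✓
[8, 18, 8, 2] → max 18  > 16 ✓
[18, 8, 2, 8] → max 18  > 16 ✓
[8, 2, 8, 9] → max 9
[2, 8, 9, 10] → max 10
[8, 9, 10, 9] → max 10
7 windows satisfy the condition.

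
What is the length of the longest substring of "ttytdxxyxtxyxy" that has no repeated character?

[t] len 1
[t] len 1
[t, y] len 2
[y, t] len 2
[y, t, d] len 3
[y, t, d, x] len 4
[x] len 1
[x, y] len 2
[y, x] len 2
[y, x, t] len 3
[t, x] len 2
[t, x, y] len 3
[y, x] len 2
[x, y] len 2
Longest all-distinct length: 4.

4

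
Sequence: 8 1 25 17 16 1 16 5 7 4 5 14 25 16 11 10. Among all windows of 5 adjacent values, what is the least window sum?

Each size-5 window and its sum:
[8, 1, 25, 17, 16] → sum 67
[1, 25, 17, 16, 1] → sum 60
[25, 17, 16, 1, 16] → sum 75
[17, 16, 1, 16, 5] → sum 55
[16, 1, 16, 5, 7] → sum 45
[1, 16, 5, 7, 4] → sum 33
[16, 5, 7, 4, 5] → sum 37
[5, 7, 4, 5, 14] → sum 35
[7, 4, 5, 14, 25] → sum 55
[4, 5, 14, 25, 16] → sum 64
[5, 14, 25, 16, 11] → sum 71
[14, 25, 16, 11, 10] → sum 76
Least of these is 33.

33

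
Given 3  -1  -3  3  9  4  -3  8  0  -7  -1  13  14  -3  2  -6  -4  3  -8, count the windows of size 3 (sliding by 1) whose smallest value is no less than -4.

10

[3, -1, -3] → min -3  ≥ -4 ✓
[-1, -3, 3] → min -3  ≥ -4 ✓
[-3, 3, 9] → min -3  ≥ -4 ✓
[3, 9, 4] → min 3  ≥ -4 ✓
[9, 4, -3] → min -3  ≥ -4 ✓
[4, -3, 8] → min -3  ≥ -4 ✓
[-3, 8, 0] → min -3  ≥ -4 ✓
[8, 0, -7] → min -7
[0, -7, -1] → min -7
[-7, -1, 13] → min -7
[-1, 13, 14] → min -1  ≥ -4 ✓
[13, 14, -3] → min -3  ≥ -4 ✓
[14, -3, 2] → min -3  ≥ -4 ✓
[-3, 2, -6] → min -6
[2, -6, -4] → min -6
[-6, -4, 3] → min -6
[-4, 3, -8] → min -8
10 windows satisfy the condition.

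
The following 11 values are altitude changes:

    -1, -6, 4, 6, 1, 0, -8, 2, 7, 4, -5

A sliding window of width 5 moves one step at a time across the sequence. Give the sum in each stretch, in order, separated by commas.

Sliding a size-5 window across the 11 values:
[-1, -6, 4, 6, 1] → sum 4
[-6, 4, 6, 1, 0] → sum 5
[4, 6, 1, 0, -8] → sum 3
[6, 1, 0, -8, 2] → sum 1
[1, 0, -8, 2, 7] → sum 2
[0, -8, 2, 7, 4] → sum 5
[-8, 2, 7, 4, -5] → sum 0

4, 5, 3, 1, 2, 5, 0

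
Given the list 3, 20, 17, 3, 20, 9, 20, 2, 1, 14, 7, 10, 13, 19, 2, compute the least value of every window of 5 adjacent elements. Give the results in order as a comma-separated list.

Sliding a size-5 window across the 15 values:
3 20 17 3 20 → min 3
20 17 3 20 9 → min 3
17 3 20 9 20 → min 3
3 20 9 20 2 → min 2
20 9 20 2 1 → min 1
9 20 2 1 14 → min 1
20 2 1 14 7 → min 1
2 1 14 7 10 → min 1
1 14 7 10 13 → min 1
14 7 10 13 19 → min 7
7 10 13 19 2 → min 2

3, 3, 3, 2, 1, 1, 1, 1, 1, 7, 2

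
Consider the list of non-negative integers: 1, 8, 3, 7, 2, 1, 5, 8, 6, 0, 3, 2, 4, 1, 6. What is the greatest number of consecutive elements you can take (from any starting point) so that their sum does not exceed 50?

[1] sum 1 len 1
[1, 8] sum 9 len 2
[1, 8, 3] sum 12 len 3
[1, 8, 3, 7] sum 19 len 4
[1, 8, 3, 7, 2] sum 21 len 5
[1, 8, 3, 7, 2, 1] sum 22 len 6
[1, 8, 3, 7, 2, 1, 5] sum 27 len 7
[1, 8, 3, 7, 2, 1, 5, 8] sum 35 len 8
[1, 8, 3, 7, 2, 1, 5, 8, 6] sum 41 len 9
[1, 8, 3, 7, 2, 1, 5, 8, 6, 0] sum 41 len 10
[1, 8, 3, 7, 2, 1, 5, 8, 6, 0, 3] sum 44 len 11
[1, 8, 3, 7, 2, 1, 5, 8, 6, 0, 3, 2] sum 46 len 12
[1, 8, 3, 7, 2, 1, 5, 8, 6, 0, 3, 2, 4] sum 50 len 13
[8, 3, 7, 2, 1, 5, 8, 6, 0, 3, 2, 4, 1] sum 50 len 13
[3, 7, 2, 1, 5, 8, 6, 0, 3, 2, 4, 1, 6] sum 48 len 13
Longest length seen: 13.

13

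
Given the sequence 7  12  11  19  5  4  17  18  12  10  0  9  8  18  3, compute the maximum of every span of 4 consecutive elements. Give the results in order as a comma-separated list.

19, 19, 19, 19, 18, 18, 18, 18, 12, 10, 18, 18

Sliding a size-4 window across the 15 values:
7 12 11 19 → max 19
12 11 19 5 → max 19
11 19 5 4 → max 19
19 5 4 17 → max 19
5 4 17 18 → max 18
4 17 18 12 → max 18
17 18 12 10 → max 18
18 12 10 0 → max 18
12 10 0 9 → max 12
10 0 9 8 → max 10
0 9 8 18 → max 18
9 8 18 3 → max 18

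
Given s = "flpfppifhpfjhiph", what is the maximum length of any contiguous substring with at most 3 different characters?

6

add f: window [f] (1 distinct), len 1
add l: window [f, l] (2 distinct), len 2
add p: window [f, l, p] (3 distinct), len 3
add f: window [f, l, p, f] (3 distinct), len 4
add p: window [f, l, p, f, p] (3 distinct), len 5
add p: window [f, l, p, f, p, p] (3 distinct), len 6
add i: window [p, f, p, p, i] (3 distinct), len 5
add f: window [p, f, p, p, i, f] (3 distinct), len 6
add h: window [i, f, h] (3 distinct), len 3
add p: window [f, h, p] (3 distinct), len 3
add f: window [f, h, p, f] (3 distinct), len 4
add j: window [p, f, j] (3 distinct), len 3
add h: window [f, j, h] (3 distinct), len 3
add i: window [j, h, i] (3 distinct), len 3
add p: window [h, i, p] (3 distinct), len 3
add h: window [h, i, p, h] (3 distinct), len 4
Longest length with ≤3 distinct: 6.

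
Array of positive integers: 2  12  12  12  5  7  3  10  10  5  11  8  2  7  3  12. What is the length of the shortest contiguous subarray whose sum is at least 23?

2

add 2: running sum 2 < 23
add 12: running sum 14 < 23
end 2: [12, 12] sum 24, len 2
end 3: [12, 12] sum 24, len 2
end 4: [12, 12, 5] sum 29, len 3
end 5: [12, 5, 7] sum 24, len 3
end 6: [12, 5, 7, 3] sum 27, len 4
end 7: [5, 7, 3, 10] sum 25, len 4
end 8: [3, 10, 10] sum 23, len 3
end 9: [10, 10, 5] sum 25, len 3
end 10: [10, 5, 11] sum 26, len 3
end 11: [5, 11, 8] sum 24, len 3
end 12: [5, 11, 8, 2] sum 26, len 4
end 13: [11, 8, 2, 7] sum 28, len 4
end 14: [11, 8, 2, 7, 3] sum 31, len 5
end 15: [2, 7, 3, 12] sum 24, len 4
Shortest qualifying length: 2.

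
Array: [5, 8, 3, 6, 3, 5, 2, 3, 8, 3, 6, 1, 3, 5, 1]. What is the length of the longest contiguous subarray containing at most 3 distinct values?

4

[5] 1 distinct, len 1
[5, 8] 2 distinct, len 2
[5, 8, 3] 3 distinct, len 3
[8, 3, 6] 3 distinct, len 3
[8, 3, 6, 3] 3 distinct, len 4
[3, 6, 3, 5] 3 distinct, len 4
[3, 5, 2] 3 distinct, len 3
[3, 5, 2, 3] 3 distinct, len 4
[2, 3, 8] 3 distinct, len 3
[2, 3, 8, 3] 3 distinct, len 4
[3, 8, 3, 6] 3 distinct, len 4
[3, 6, 1] 3 distinct, len 3
[3, 6, 1, 3] 3 distinct, len 4
[1, 3, 5] 3 distinct, len 3
[1, 3, 5, 1] 3 distinct, len 4
Longest length with ≤3 distinct: 4.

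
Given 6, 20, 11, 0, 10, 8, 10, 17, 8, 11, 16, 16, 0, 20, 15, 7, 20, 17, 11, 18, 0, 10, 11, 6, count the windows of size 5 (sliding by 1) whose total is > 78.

(6, 20, 11, 0, 10) → sum 47
(20, 11, 0, 10, 8) → sum 49
(11, 0, 10, 8, 10) → sum 39
(0, 10, 8, 10, 17) → sum 45
(10, 8, 10, 17, 8) → sum 53
(8, 10, 17, 8, 11) → sum 54
(10, 17, 8, 11, 16) → sum 62
(17, 8, 11, 16, 16) → sum 68
(8, 11, 16, 16, 0) → sum 51
(11, 16, 16, 0, 20) → sum 63
(16, 16, 0, 20, 15) → sum 67
(16, 0, 20, 15, 7) → sum 58
(0, 20, 15, 7, 20) → sum 62
(20, 15, 7, 20, 17) → sum 79  > 78 ✓
(15, 7, 20, 17, 11) → sum 70
(7, 20, 17, 11, 18) → sum 73
(20, 17, 11, 18, 0) → sum 66
(17, 11, 18, 0, 10) → sum 56
(11, 18, 0, 10, 11) → sum 50
(18, 0, 10, 11, 6) → sum 45
1 window satisfy the condition.

1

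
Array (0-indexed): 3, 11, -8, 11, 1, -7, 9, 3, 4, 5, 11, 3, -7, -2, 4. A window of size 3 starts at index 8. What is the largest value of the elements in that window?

11

Elements at indices 8..10: 4, 5, 11
max(4, 5, 11) = 11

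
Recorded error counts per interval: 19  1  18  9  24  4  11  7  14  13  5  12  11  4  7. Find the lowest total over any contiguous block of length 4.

32

[19, 1, 18, 9] → sum 47
[1, 18, 9, 24] → sum 52
[18, 9, 24, 4] → sum 55
[9, 24, 4, 11] → sum 48
[24, 4, 11, 7] → sum 46
[4, 11, 7, 14] → sum 36
[11, 7, 14, 13] → sum 45
[7, 14, 13, 5] → sum 39
[14, 13, 5, 12] → sum 44
[13, 5, 12, 11] → sum 41
[5, 12, 11, 4] → sum 32
[12, 11, 4, 7] → sum 34
Lowest of these is 32.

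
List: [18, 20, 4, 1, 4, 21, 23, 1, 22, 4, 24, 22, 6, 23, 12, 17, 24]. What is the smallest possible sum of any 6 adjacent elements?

Window sums for each of the 12 positions:
18 20 4 1 4 21 → sum 68
20 4 1 4 21 23 → sum 73
4 1 4 21 23 1 → sum 54
1 4 21 23 1 22 → sum 72
4 21 23 1 22 4 → sum 75
21 23 1 22 4 24 → sum 95
23 1 22 4 24 22 → sum 96
1 22 4 24 22 6 → sum 79
22 4 24 22 6 23 → sum 101
4 24 22 6 23 12 → sum 91
24 22 6 23 12 17 → sum 104
22 6 23 12 17 24 → sum 104
Smallest of these is 54.

54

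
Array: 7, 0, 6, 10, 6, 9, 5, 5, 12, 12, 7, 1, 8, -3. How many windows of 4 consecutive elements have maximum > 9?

9

[7, 0, 6, 10] → max 10  > 9 ✓
[0, 6, 10, 6] → max 10  > 9 ✓
[6, 10, 6, 9] → max 10  > 9 ✓
[10, 6, 9, 5] → max 10  > 9 ✓
[6, 9, 5, 5] → max 9
[9, 5, 5, 12] → max 12  > 9 ✓
[5, 5, 12, 12] → max 12  > 9 ✓
[5, 12, 12, 7] → max 12  > 9 ✓
[12, 12, 7, 1] → max 12  > 9 ✓
[12, 7, 1, 8] → max 12  > 9 ✓
[7, 1, 8, -3] → max 8
9 windows satisfy the condition.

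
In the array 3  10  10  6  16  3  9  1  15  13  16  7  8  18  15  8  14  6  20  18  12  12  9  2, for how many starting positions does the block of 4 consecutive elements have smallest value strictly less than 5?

(3, 10, 10, 6) → min 3  < 5 ✓
(10, 10, 6, 16) → min 6
(10, 6, 16, 3) → min 3  < 5 ✓
(6, 16, 3, 9) → min 3  < 5 ✓
(16, 3, 9, 1) → min 1  < 5 ✓
(3, 9, 1, 15) → min 1  < 5 ✓
(9, 1, 15, 13) → min 1  < 5 ✓
(1, 15, 13, 16) → min 1  < 5 ✓
(15, 13, 16, 7) → min 7
(13, 16, 7, 8) → min 7
(16, 7, 8, 18) → min 7
(7, 8, 18, 15) → min 7
(8, 18, 15, 8) → min 8
(18, 15, 8, 14) → min 8
(15, 8, 14, 6) → min 6
(8, 14, 6, 20) → min 6
(14, 6, 20, 18) → min 6
(6, 20, 18, 12) → min 6
(20, 18, 12, 12) → min 12
(18, 12, 12, 9) → min 9
(12, 12, 9, 2) → min 2  < 5 ✓
8 windows satisfy the condition.

8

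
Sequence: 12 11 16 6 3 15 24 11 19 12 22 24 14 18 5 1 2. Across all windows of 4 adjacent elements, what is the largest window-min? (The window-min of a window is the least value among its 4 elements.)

12 11 16 6 → min 6
11 16 6 3 → min 3
16 6 3 15 → min 3
6 3 15 24 → min 3
3 15 24 11 → min 3
15 24 11 19 → min 11
24 11 19 12 → min 11
11 19 12 22 → min 11
19 12 22 24 → min 12
12 22 24 14 → min 12
22 24 14 18 → min 14
24 14 18 5 → min 5
14 18 5 1 → min 1
18 5 1 2 → min 1
Largest of these is 14.

14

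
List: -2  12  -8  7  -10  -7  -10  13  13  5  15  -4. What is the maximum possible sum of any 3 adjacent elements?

Each size-3 window and its sum:
[-2, 12, -8] → sum 2
[12, -8, 7] → sum 11
[-8, 7, -10] → sum -11
[7, -10, -7] → sum -10
[-10, -7, -10] → sum -27
[-7, -10, 13] → sum -4
[-10, 13, 13] → sum 16
[13, 13, 5] → sum 31
[13, 5, 15] → sum 33
[5, 15, -4] → sum 16
Maximum of these is 33.

33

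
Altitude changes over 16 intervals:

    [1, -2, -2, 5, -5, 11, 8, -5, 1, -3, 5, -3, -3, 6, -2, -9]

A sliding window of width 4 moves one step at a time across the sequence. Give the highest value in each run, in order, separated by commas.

5, 5, 11, 11, 11, 11, 8, 5, 5, 5, 6, 6, 6

Sliding a size-4 window across the 16 values:
(1, -2, -2, 5) → max 5
(-2, -2, 5, -5) → max 5
(-2, 5, -5, 11) → max 11
(5, -5, 11, 8) → max 11
(-5, 11, 8, -5) → max 11
(11, 8, -5, 1) → max 11
(8, -5, 1, -3) → max 8
(-5, 1, -3, 5) → max 5
(1, -3, 5, -3) → max 5
(-3, 5, -3, -3) → max 5
(5, -3, -3, 6) → max 6
(-3, -3, 6, -2) → max 6
(-3, 6, -2, -9) → max 6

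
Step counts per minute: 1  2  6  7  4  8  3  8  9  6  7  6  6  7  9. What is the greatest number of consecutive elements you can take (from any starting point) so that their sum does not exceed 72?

12

→ 1: sum 1, len 1
→ 2: sum 3, len 2
→ 6: sum 9, len 3
→ 7: sum 16, len 4
→ 4: sum 20, len 5
→ 8: sum 28, len 6
→ 3: sum 31, len 7
→ 8: sum 39, len 8
→ 9: sum 48, len 9
→ 6: sum 54, len 10
→ 7: sum 61, len 11
→ 6: sum 67, len 12
→ 6 (dropped 1): sum 72, len 12
→ 7 (dropped 2, 6): sum 71, len 11
→ 9 (dropped 7, 4): sum 69, len 10
Longest length seen: 12.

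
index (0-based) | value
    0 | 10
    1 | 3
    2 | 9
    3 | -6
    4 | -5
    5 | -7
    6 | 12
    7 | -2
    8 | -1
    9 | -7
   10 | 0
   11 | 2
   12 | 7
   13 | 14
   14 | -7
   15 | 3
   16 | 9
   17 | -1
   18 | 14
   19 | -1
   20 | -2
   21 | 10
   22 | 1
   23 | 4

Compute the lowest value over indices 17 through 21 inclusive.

Elements at indices 17..21: -1, 14, -1, -2, 10
min(-1, 14, -1, -2, 10) = -2

-2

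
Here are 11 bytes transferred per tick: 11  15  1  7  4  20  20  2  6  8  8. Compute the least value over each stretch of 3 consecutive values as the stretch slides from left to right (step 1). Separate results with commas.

Sliding a size-3 window across the 11 values:
(11, 15, 1) → min 1
(15, 1, 7) → min 1
(1, 7, 4) → min 1
(7, 4, 20) → min 4
(4, 20, 20) → min 4
(20, 20, 2) → min 2
(20, 2, 6) → min 2
(2, 6, 8) → min 2
(6, 8, 8) → min 6

1, 1, 1, 4, 4, 2, 2, 2, 6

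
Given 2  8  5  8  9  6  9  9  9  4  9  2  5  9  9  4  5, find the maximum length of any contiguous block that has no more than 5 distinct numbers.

Extend right; when distinct count exceeds 5, shrink from the left:
[2] 1 distinct, len 1
[2, 8] 2 distinct, len 2
[2, 8, 5] 3 distinct, len 3
[2, 8, 5, 8] 3 distinct, len 4
[2, 8, 5, 8, 9] 4 distinct, len 5
[2, 8, 5, 8, 9, 6] 5 distinct, len 6
[2, 8, 5, 8, 9, 6, 9] 5 distinct, len 7
[2, 8, 5, 8, 9, 6, 9, 9] 5 distinct, len 8
[2, 8, 5, 8, 9, 6, 9, 9, 9] 5 distinct, len 9
[8, 5, 8, 9, 6, 9, 9, 9, 4] 5 distinct, len 9
[8, 5, 8, 9, 6, 9, 9, 9, 4, 9] 5 distinct, len 10
[8, 9, 6, 9, 9, 9, 4, 9, 2] 5 distinct, len 9
[9, 6, 9, 9, 9, 4, 9, 2, 5] 5 distinct, len 9
[9, 6, 9, 9, 9, 4, 9, 2, 5, 9] 5 distinct, len 10
[9, 6, 9, 9, 9, 4, 9, 2, 5, 9, 9] 5 distinct, len 11
[9, 6, 9, 9, 9, 4, 9, 2, 5, 9, 9, 4] 5 distinct, len 12
[9, 6, 9, 9, 9, 4, 9, 2, 5, 9, 9, 4, 5] 5 distinct, len 13
Longest length with ≤5 distinct: 13.

13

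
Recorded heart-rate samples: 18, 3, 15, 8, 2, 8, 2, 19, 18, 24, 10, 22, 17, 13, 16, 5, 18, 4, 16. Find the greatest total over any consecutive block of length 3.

61

18 3 15 → sum 36
3 15 8 → sum 26
15 8 2 → sum 25
8 2 8 → sum 18
2 8 2 → sum 12
8 2 19 → sum 29
2 19 18 → sum 39
19 18 24 → sum 61
18 24 10 → sum 52
24 10 22 → sum 56
10 22 17 → sum 49
22 17 13 → sum 52
17 13 16 → sum 46
13 16 5 → sum 34
16 5 18 → sum 39
5 18 4 → sum 27
18 4 16 → sum 38
Greatest of these is 61.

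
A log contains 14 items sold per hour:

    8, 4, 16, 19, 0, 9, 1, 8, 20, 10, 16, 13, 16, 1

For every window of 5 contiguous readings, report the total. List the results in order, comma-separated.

47, 48, 45, 37, 38, 48, 55, 67, 75, 56

(8, 4, 16, 19, 0) → sum 47
(4, 16, 19, 0, 9) → sum 48
(16, 19, 0, 9, 1) → sum 45
(19, 0, 9, 1, 8) → sum 37
(0, 9, 1, 8, 20) → sum 38
(9, 1, 8, 20, 10) → sum 48
(1, 8, 20, 10, 16) → sum 55
(8, 20, 10, 16, 13) → sum 67
(20, 10, 16, 13, 16) → sum 75
(10, 16, 13, 16, 1) → sum 56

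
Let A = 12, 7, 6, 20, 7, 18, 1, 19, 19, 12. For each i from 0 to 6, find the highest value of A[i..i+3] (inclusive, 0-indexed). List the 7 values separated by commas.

[12, 7, 6, 20] → max 20
[7, 6, 20, 7] → max 20
[6, 20, 7, 18] → max 20
[20, 7, 18, 1] → max 20
[7, 18, 1, 19] → max 19
[18, 1, 19, 19] → max 19
[1, 19, 19, 12] → max 19

20, 20, 20, 20, 19, 19, 19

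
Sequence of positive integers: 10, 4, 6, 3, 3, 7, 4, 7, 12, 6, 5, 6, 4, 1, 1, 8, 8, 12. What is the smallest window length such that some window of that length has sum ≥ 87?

Extend right; whenever the sum reaches 87, record the length and shrink from the left:
add 10: running sum 10 < 87
add 4: running sum 14 < 87
add 6: running sum 20 < 87
add 3: running sum 23 < 87
add 3: running sum 26 < 87
add 7: running sum 33 < 87
add 4: running sum 37 < 87
add 7: running sum 44 < 87
add 12: running sum 56 < 87
add 6: running sum 62 < 87
add 5: running sum 67 < 87
add 6: running sum 73 < 87
add 4: running sum 77 < 87
add 1: running sum 78 < 87
add 1: running sum 79 < 87
add 8: shortest ending here [10, 4, 6, 3, 3, 7, 4, 7, 12, 6, 5, 6, 4, 1, 1, 8] sum 87, len 16
add 8: shortest ending here [10, 4, 6, 3, 3, 7, 4, 7, 12, 6, 5, 6, 4, 1, 1, 8, 8] sum 95, len 17
add 12: shortest ending here [3, 3, 7, 4, 7, 12, 6, 5, 6, 4, 1, 1, 8, 8, 12] sum 87, len 15
Shortest qualifying length: 15.

15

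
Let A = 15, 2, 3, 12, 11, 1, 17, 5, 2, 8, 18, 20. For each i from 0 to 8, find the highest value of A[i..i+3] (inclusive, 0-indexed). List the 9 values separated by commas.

15, 12, 12, 17, 17, 17, 17, 18, 20

Sliding a size-4 window across the 12 values:
(15, 2, 3, 12) → max 15
(2, 3, 12, 11) → max 12
(3, 12, 11, 1) → max 12
(12, 11, 1, 17) → max 17
(11, 1, 17, 5) → max 17
(1, 17, 5, 2) → max 17
(17, 5, 2, 8) → max 17
(5, 2, 8, 18) → max 18
(2, 8, 18, 20) → max 20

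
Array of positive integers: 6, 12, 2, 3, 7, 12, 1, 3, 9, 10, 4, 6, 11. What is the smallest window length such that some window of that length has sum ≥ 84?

add 6: running sum 6 < 84
add 12: running sum 18 < 84
add 2: running sum 20 < 84
add 3: running sum 23 < 84
add 7: running sum 30 < 84
add 12: running sum 42 < 84
add 1: running sum 43 < 84
add 3: running sum 46 < 84
add 9: running sum 55 < 84
add 10: running sum 65 < 84
add 4: running sum 69 < 84
add 6: running sum 75 < 84
add 11: shortest ending here [6, 12, 2, 3, 7, 12, 1, 3, 9, 10, 4, 6, 11] sum 86, len 13
Shortest qualifying length: 13.

13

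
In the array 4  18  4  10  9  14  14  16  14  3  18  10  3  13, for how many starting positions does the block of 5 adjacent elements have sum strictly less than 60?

(4, 18, 4, 10, 9) → sum 45  < 60 ✓
(18, 4, 10, 9, 14) → sum 55  < 60 ✓
(4, 10, 9, 14, 14) → sum 51  < 60 ✓
(10, 9, 14, 14, 16) → sum 63
(9, 14, 14, 16, 14) → sum 67
(14, 14, 16, 14, 3) → sum 61
(14, 16, 14, 3, 18) → sum 65
(16, 14, 3, 18, 10) → sum 61
(14, 3, 18, 10, 3) → sum 48  < 60 ✓
(3, 18, 10, 3, 13) → sum 47  < 60 ✓
5 windows satisfy the condition.

5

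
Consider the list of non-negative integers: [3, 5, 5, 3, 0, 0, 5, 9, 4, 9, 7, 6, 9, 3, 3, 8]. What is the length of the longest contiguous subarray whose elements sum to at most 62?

→ 3: sum 3, len 1
→ 5: sum 8, len 2
→ 5: sum 13, len 3
→ 3: sum 16, len 4
→ 0: sum 16, len 5
→ 0: sum 16, len 6
→ 5: sum 21, len 7
→ 9: sum 30, len 8
→ 4: sum 34, len 9
→ 9: sum 43, len 10
→ 7: sum 50, len 11
→ 6: sum 56, len 12
→ 9 (dropped 3): sum 62, len 12
→ 3 (dropped 5): sum 60, len 12
→ 3 (dropped 5): sum 58, len 12
→ 8 (dropped 3, 0, 0, 5): sum 58, len 9
Longest length seen: 12.

12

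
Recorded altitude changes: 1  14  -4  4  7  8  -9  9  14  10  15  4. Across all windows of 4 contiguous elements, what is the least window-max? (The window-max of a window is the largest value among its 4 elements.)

(1, 14, -4, 4) → max 14
(14, -4, 4, 7) → max 14
(-4, 4, 7, 8) → max 8
(4, 7, 8, -9) → max 8
(7, 8, -9, 9) → max 9
(8, -9, 9, 14) → max 14
(-9, 9, 14, 10) → max 14
(9, 14, 10, 15) → max 15
(14, 10, 15, 4) → max 15
Least of these is 8.

8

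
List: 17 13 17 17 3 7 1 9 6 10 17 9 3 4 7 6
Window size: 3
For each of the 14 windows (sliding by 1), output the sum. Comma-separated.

Sliding a size-3 window across the 16 values:
17 13 17 → sum 47
13 17 17 → sum 47
17 17 3 → sum 37
17 3 7 → sum 27
3 7 1 → sum 11
7 1 9 → sum 17
1 9 6 → sum 16
9 6 10 → sum 25
6 10 17 → sum 33
10 17 9 → sum 36
17 9 3 → sum 29
9 3 4 → sum 16
3 4 7 → sum 14
4 7 6 → sum 17

47, 47, 37, 27, 11, 17, 16, 25, 33, 36, 29, 16, 14, 17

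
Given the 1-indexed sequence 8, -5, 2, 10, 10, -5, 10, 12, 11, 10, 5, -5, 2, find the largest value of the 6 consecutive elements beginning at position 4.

12

Elements at indices 4..9: 10, 10, -5, 10, 12, 11
max(10, 10, -5, 10, 12, 11) = 12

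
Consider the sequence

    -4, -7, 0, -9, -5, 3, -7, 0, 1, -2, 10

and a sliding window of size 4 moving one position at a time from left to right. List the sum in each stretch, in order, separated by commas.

[-4, -7, 0, -9] → sum -20
[-7, 0, -9, -5] → sum -21
[0, -9, -5, 3] → sum -11
[-9, -5, 3, -7] → sum -18
[-5, 3, -7, 0] → sum -9
[3, -7, 0, 1] → sum -3
[-7, 0, 1, -2] → sum -8
[0, 1, -2, 10] → sum 9

-20, -21, -11, -18, -9, -3, -8, 9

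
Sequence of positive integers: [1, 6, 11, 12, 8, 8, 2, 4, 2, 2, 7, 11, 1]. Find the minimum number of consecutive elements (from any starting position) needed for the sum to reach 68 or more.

11

Extend right; whenever the sum reaches 68, record the length and shrink from the left:
add 1: running sum 1 < 68
add 6: running sum 7 < 68
add 11: running sum 18 < 68
add 12: running sum 30 < 68
add 8: running sum 38 < 68
add 8: running sum 46 < 68
add 2: running sum 48 < 68
add 4: running sum 52 < 68
add 2: running sum 54 < 68
add 2: running sum 56 < 68
add 7: running sum 63 < 68
end 11: [6, 11, 12, 8, 8, 2, 4, 2, 2, 7, 11] sum 73, len 11
end 12: [11, 12, 8, 8, 2, 4, 2, 2, 7, 11, 1] sum 68, len 11
Shortest qualifying length: 11.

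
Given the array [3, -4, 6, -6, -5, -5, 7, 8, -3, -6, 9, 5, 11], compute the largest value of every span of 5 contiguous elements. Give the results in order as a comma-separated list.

3 -4 6 -6 -5 → max 6
-4 6 -6 -5 -5 → max 6
6 -6 -5 -5 7 → max 7
-6 -5 -5 7 8 → max 8
-5 -5 7 8 -3 → max 8
-5 7 8 -3 -6 → max 8
7 8 -3 -6 9 → max 9
8 -3 -6 9 5 → max 9
-3 -6 9 5 11 → max 11

6, 6, 7, 8, 8, 8, 9, 9, 11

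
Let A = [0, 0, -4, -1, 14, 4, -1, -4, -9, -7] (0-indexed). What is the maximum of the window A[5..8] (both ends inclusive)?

Elements at indices 5..8: 4, -1, -4, -9
max(4, -1, -4, -9) = 4

4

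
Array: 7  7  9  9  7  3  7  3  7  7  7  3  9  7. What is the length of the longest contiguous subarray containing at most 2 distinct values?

add 7: window [7] (1 distinct), len 1
add 7: window [7, 7] (1 distinct), len 2
add 9: window [7, 7, 9] (2 distinct), len 3
add 9: window [7, 7, 9, 9] (2 distinct), len 4
add 7: window [7, 7, 9, 9, 7] (2 distinct), len 5
add 3: window [7, 3] (2 distinct), len 2
add 7: window [7, 3, 7] (2 distinct), len 3
add 3: window [7, 3, 7, 3] (2 distinct), len 4
add 7: window [7, 3, 7, 3, 7] (2 distinct), len 5
add 7: window [7, 3, 7, 3, 7, 7] (2 distinct), len 6
add 7: window [7, 3, 7, 3, 7, 7, 7] (2 distinct), len 7
add 3: window [7, 3, 7, 3, 7, 7, 7, 3] (2 distinct), len 8
add 9: window [3, 9] (2 distinct), len 2
add 7: window [9, 7] (2 distinct), len 2
Longest length with ≤2 distinct: 8.

8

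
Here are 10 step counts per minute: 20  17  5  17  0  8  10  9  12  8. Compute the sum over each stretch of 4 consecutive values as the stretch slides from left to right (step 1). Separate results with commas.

59, 39, 30, 35, 27, 39, 39

Sliding a size-4 window across the 10 values:
(20, 17, 5, 17) → sum 59
(17, 5, 17, 0) → sum 39
(5, 17, 0, 8) → sum 30
(17, 0, 8, 10) → sum 35
(0, 8, 10, 9) → sum 27
(8, 10, 9, 12) → sum 39
(10, 9, 12, 8) → sum 39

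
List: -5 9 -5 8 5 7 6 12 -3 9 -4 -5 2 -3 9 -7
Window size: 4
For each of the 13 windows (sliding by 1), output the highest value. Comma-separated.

(-5, 9, -5, 8) → max 9
(9, -5, 8, 5) → max 9
(-5, 8, 5, 7) → max 8
(8, 5, 7, 6) → max 8
(5, 7, 6, 12) → max 12
(7, 6, 12, -3) → max 12
(6, 12, -3, 9) → max 12
(12, -3, 9, -4) → max 12
(-3, 9, -4, -5) → max 9
(9, -4, -5, 2) → max 9
(-4, -5, 2, -3) → max 2
(-5, 2, -3, 9) → max 9
(2, -3, 9, -7) → max 9

9, 9, 8, 8, 12, 12, 12, 12, 9, 9, 2, 9, 9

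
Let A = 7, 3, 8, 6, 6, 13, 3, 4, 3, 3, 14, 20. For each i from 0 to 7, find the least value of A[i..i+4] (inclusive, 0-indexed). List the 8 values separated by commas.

[7, 3, 8, 6, 6] → min 3
[3, 8, 6, 6, 13] → min 3
[8, 6, 6, 13, 3] → min 3
[6, 6, 13, 3, 4] → min 3
[6, 13, 3, 4, 3] → min 3
[13, 3, 4, 3, 3] → min 3
[3, 4, 3, 3, 14] → min 3
[4, 3, 3, 14, 20] → min 3

3, 3, 3, 3, 3, 3, 3, 3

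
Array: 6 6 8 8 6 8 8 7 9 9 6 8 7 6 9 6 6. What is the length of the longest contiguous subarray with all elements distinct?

add 6: [6] len 1
add 6 (repeat 6, move left end past it): [6] len 1
add 8: [6, 8] len 2
add 8 (repeat 8, move left end past it): [8] len 1
add 6: [8, 6] len 2
add 8 (repeat 8, move left end past it): [6, 8] len 2
add 8 (repeat 8, move left end past it): [8] len 1
add 7: [8, 7] len 2
add 9: [8, 7, 9] len 3
add 9 (repeat 9, move left end past it): [9] len 1
add 6: [9, 6] len 2
add 8: [9, 6, 8] len 3
add 7: [9, 6, 8, 7] len 4
add 6 (repeat 6, move left end past it): [8, 7, 6] len 3
add 9: [8, 7, 6, 9] len 4
add 6 (repeat 6, move left end past it): [9, 6] len 2
add 6 (repeat 6, move left end past it): [6] len 1
Longest all-distinct length: 4.

4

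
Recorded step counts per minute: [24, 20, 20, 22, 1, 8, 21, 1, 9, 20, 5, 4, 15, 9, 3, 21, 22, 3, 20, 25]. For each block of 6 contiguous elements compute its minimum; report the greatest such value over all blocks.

Each size-6 window and its min:
24 20 20 22 1 8 → min 1
20 20 22 1 8 21 → min 1
20 22 1 8 21 1 → min 1
22 1 8 21 1 9 → min 1
1 8 21 1 9 20 → min 1
8 21 1 9 20 5 → min 1
21 1 9 20 5 4 → min 1
1 9 20 5 4 15 → min 1
9 20 5 4 15 9 → min 4
20 5 4 15 9 3 → min 3
5 4 15 9 3 21 → min 3
4 15 9 3 21 22 → min 3
15 9 3 21 22 3 → min 3
9 3 21 22 3 20 → min 3
3 21 22 3 20 25 → min 3
Greatest of these is 4.

4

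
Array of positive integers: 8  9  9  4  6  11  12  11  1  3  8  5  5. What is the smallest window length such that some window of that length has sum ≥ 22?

Extend right; whenever the sum reaches 22, record the length and shrink from the left:
add 8: running sum 8 < 22
add 9: running sum 17 < 22
add 9: shortest ending here [8, 9, 9] sum 26, len 3
add 4: shortest ending here [9, 9, 4] sum 22, len 3
add 6: shortest ending here [9, 9, 4, 6] sum 28, len 4
add 11: shortest ending here [9, 4, 6, 11] sum 30, len 4
add 12: shortest ending here [11, 12] sum 23, len 2
add 11: shortest ending here [12, 11] sum 23, len 2
add 1: shortest ending here [12, 11, 1] sum 24, len 3
add 3: shortest ending here [12, 11, 1, 3] sum 27, len 4
add 8: shortest ending here [11, 1, 3, 8] sum 23, len 4
add 5: shortest ending here [11, 1, 3, 8, 5] sum 28, len 5
add 5: shortest ending here [1, 3, 8, 5, 5] sum 22, len 5
Shortest qualifying length: 2.

2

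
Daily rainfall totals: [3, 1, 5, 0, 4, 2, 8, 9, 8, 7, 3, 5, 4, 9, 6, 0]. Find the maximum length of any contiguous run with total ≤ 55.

12

[3] sum 3 len 1
[3, 1] sum 4 len 2
[3, 1, 5] sum 9 len 3
[3, 1, 5, 0] sum 9 len 4
[3, 1, 5, 0, 4] sum 13 len 5
[3, 1, 5, 0, 4, 2] sum 15 len 6
[3, 1, 5, 0, 4, 2, 8] sum 23 len 7
[3, 1, 5, 0, 4, 2, 8, 9] sum 32 len 8
[3, 1, 5, 0, 4, 2, 8, 9, 8] sum 40 len 9
[3, 1, 5, 0, 4, 2, 8, 9, 8, 7] sum 47 len 10
[3, 1, 5, 0, 4, 2, 8, 9, 8, 7, 3] sum 50 len 11
[3, 1, 5, 0, 4, 2, 8, 9, 8, 7, 3, 5] sum 55 len 12
[5, 0, 4, 2, 8, 9, 8, 7, 3, 5, 4] sum 55 len 11
[2, 8, 9, 8, 7, 3, 5, 4, 9] sum 55 len 9
[9, 8, 7, 3, 5, 4, 9, 6] sum 51 len 8
[9, 8, 7, 3, 5, 4, 9, 6, 0] sum 51 len 9
Longest length seen: 12.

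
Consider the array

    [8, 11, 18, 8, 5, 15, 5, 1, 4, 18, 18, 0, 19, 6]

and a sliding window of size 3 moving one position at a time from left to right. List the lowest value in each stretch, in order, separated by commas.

8, 8, 5, 5, 5, 1, 1, 1, 4, 0, 0, 0

8 11 18 → min 8
11 18 8 → min 8
18 8 5 → min 5
8 5 15 → min 5
5 15 5 → min 5
15 5 1 → min 1
5 1 4 → min 1
1 4 18 → min 1
4 18 18 → min 4
18 18 0 → min 0
18 0 19 → min 0
0 19 6 → min 0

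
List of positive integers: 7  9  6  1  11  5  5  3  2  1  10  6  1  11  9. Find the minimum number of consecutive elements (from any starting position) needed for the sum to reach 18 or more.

2

add 7: running sum 7 < 18
add 9: running sum 16 < 18
add 6: shortest ending here [7, 9, 6] sum 22, len 3
add 1: shortest ending here [7, 9, 6, 1] sum 23, len 4
add 11: shortest ending here [6, 1, 11] sum 18, len 3
add 5: shortest ending here [6, 1, 11, 5] sum 23, len 4
add 5: shortest ending here [11, 5, 5] sum 21, len 3
add 3: shortest ending here [11, 5, 5, 3] sum 24, len 4
add 2: shortest ending here [11, 5, 5, 3, 2] sum 26, len 5
add 1: shortest ending here [11, 5, 5, 3, 2, 1] sum 27, len 6
add 10: shortest ending here [5, 3, 2, 1, 10] sum 21, len 5
add 6: shortest ending here [2, 1, 10, 6] sum 19, len 4
add 1: shortest ending here [1, 10, 6, 1] sum 18, len 4
add 11: shortest ending here [6, 1, 11] sum 18, len 3
add 9: shortest ending here [11, 9] sum 20, len 2
Shortest qualifying length: 2.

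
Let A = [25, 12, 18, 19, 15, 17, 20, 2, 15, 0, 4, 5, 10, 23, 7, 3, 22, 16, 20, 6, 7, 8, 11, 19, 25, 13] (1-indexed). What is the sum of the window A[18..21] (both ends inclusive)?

Elements at indices 18..21: 16, 20, 6, 7
sum(16, 20, 6, 7) = 49

49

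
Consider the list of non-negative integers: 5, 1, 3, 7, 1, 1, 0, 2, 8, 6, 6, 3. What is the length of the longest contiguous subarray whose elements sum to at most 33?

9

Extend to the right; shrink from the left whenever the sum exceeds 33:
→ 5: sum 5, len 1
→ 1: sum 6, len 2
→ 3: sum 9, len 3
→ 7: sum 16, len 4
→ 1: sum 17, len 5
→ 1: sum 18, len 6
→ 0: sum 18, len 7
→ 2: sum 20, len 8
→ 8: sum 28, len 9
→ 6 (dropped 5): sum 29, len 9
→ 6 (dropped 1, 3): sum 31, len 8
→ 3 (dropped 7): sum 27, len 8
Longest length seen: 9.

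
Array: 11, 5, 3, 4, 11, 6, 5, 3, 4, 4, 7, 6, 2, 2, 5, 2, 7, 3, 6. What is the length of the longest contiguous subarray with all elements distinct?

add 11: [11] len 1
add 5: [11, 5] len 2
add 3: [11, 5, 3] len 3
add 4: [11, 5, 3, 4] len 4
add 11 (repeat 11, move left end past it): [5, 3, 4, 11] len 4
add 6: [5, 3, 4, 11, 6] len 5
add 5 (repeat 5, move left end past it): [3, 4, 11, 6, 5] len 5
add 3 (repeat 3, move left end past it): [4, 11, 6, 5, 3] len 5
add 4 (repeat 4, move left end past it): [11, 6, 5, 3, 4] len 5
add 4 (repeat 4, move left end past it): [4] len 1
add 7: [4, 7] len 2
add 6: [4, 7, 6] len 3
add 2: [4, 7, 6, 2] len 4
add 2 (repeat 2, move left end past it): [2] len 1
add 5: [2, 5] len 2
add 2 (repeat 2, move left end past it): [5, 2] len 2
add 7: [5, 2, 7] len 3
add 3: [5, 2, 7, 3] len 4
add 6: [5, 2, 7, 3, 6] len 5
Longest all-distinct length: 5.

5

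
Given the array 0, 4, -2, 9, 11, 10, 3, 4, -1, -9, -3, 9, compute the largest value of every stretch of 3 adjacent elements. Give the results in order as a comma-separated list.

4, 9, 11, 11, 11, 10, 4, 4, -1, 9

0 4 -2 → max 4
4 -2 9 → max 9
-2 9 11 → max 11
9 11 10 → max 11
11 10 3 → max 11
10 3 4 → max 10
3 4 -1 → max 4
4 -1 -9 → max 4
-1 -9 -3 → max -1
-9 -3 9 → max 9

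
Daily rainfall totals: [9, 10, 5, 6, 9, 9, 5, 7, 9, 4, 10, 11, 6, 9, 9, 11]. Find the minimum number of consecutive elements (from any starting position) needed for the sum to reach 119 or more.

15

Extend right; whenever the sum reaches 119, record the length and shrink from the left:
add 9: running sum 9 < 119
add 10: running sum 19 < 119
add 5: running sum 24 < 119
add 6: running sum 30 < 119
add 9: running sum 39 < 119
add 9: running sum 48 < 119
add 5: running sum 53 < 119
add 7: running sum 60 < 119
add 9: running sum 69 < 119
add 4: running sum 73 < 119
add 10: running sum 83 < 119
add 11: running sum 94 < 119
add 6: running sum 100 < 119
add 9: running sum 109 < 119
add 9: running sum 118 < 119
add 11: shortest ending here [10, 5, 6, 9, 9, 5, 7, 9, 4, 10, 11, 6, 9, 9, 11] sum 120, len 15
Shortest qualifying length: 15.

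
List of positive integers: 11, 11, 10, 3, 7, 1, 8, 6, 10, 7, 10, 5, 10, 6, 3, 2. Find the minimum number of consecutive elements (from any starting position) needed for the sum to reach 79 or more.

11

Extend right; whenever the sum reaches 79, record the length and shrink from the left:
add 11: running sum 11 < 79
add 11: running sum 22 < 79
add 10: running sum 32 < 79
add 3: running sum 35 < 79
add 7: running sum 42 < 79
add 1: running sum 43 < 79
add 8: running sum 51 < 79
add 6: running sum 57 < 79
add 10: running sum 67 < 79
add 7: running sum 74 < 79
add 10: shortest ending here [11, 11, 10, 3, 7, 1, 8, 6, 10, 7, 10] sum 84, len 11
add 5: shortest ending here [11, 11, 10, 3, 7, 1, 8, 6, 10, 7, 10, 5] sum 89, len 12
add 10: shortest ending here [11, 10, 3, 7, 1, 8, 6, 10, 7, 10, 5, 10] sum 88, len 12
add 6: shortest ending here [10, 3, 7, 1, 8, 6, 10, 7, 10, 5, 10, 6] sum 83, len 12
add 3: shortest ending here [10, 3, 7, 1, 8, 6, 10, 7, 10, 5, 10, 6, 3] sum 86, len 13
add 2: shortest ending here [10, 3, 7, 1, 8, 6, 10, 7, 10, 5, 10, 6, 3, 2] sum 88, len 14
Shortest qualifying length: 11.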